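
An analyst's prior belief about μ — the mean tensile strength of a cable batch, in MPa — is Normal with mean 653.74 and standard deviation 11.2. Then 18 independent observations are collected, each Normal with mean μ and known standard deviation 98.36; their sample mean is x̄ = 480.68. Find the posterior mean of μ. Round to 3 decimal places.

Prior precision 1/τ₀² = 1/11.2² = 0.00797194; data precision n/σ² = 18/98.36² = 0.00186052.
Posterior precision = 0.00797194 + 0.00186052 = 0.00983246.
Posterior mean = (0.00797194·653.74 + 0.00186052·480.68) / 0.00983246 = 620.993.

Posterior mean ≈ 620.993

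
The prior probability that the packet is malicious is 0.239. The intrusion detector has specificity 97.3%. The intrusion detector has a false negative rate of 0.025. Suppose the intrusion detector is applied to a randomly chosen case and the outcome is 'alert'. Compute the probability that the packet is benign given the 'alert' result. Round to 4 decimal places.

P(¬H | E) ≈ 0.0810

Let H be the event that the packet is malicious. P(H) = 0.239, so P(¬H) = 0.761. With E the 'alert' result, P(E|H) = 0.975 and P(E|¬H) = 0.027.
P(E) = 0.975·0.239 + 0.027·0.761 = 0.23302 + 0.020547 = 0.25357.
By Bayes' theorem, P(H|E) = 0.23302 / 0.25357 = 0.9190. Hence P(¬H|E) = 1 − 0.9190 = 0.0810.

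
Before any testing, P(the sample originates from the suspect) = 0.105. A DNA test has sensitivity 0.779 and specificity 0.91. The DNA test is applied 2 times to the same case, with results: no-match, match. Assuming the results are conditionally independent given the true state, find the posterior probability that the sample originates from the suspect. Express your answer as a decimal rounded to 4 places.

Posterior P(H) ≈ 0.1978

Let H be the event that the sample originates from the suspect; start with P(H) = 0.105. P('match'|H) = 0.779, P('match'|¬H) = 0.09.
Update on result 1 ('no-match'): P(H) ← 0.221·0.1050 / (0.221·0.1050 + 0.91·0.8950) = 0.023205/0.83766 = 0.0277.
Update on result 2 ('match'): P(H) ← 0.779·0.0277 / (0.779·0.0277 + 0.09·0.9723) = 0.021580/0.10909 = 0.1978.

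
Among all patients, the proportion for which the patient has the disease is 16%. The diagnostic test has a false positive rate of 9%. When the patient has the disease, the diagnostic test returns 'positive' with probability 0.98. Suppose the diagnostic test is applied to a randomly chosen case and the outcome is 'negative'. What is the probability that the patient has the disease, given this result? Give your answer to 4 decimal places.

Write H for 'the patient has the disease'. Prior odds H:¬H = 0.16/0.84 = 0.19048. For the 'negative' outcome, the likelihood ratio is 0.02/0.91 = 0.021978.
Posterior odds = 0.19048 × 0.021978 = 0.0041863, so P(H|E) = 0.0041863/(1+0.0041863) = 0.0042.

P(H | E) ≈ 0.0042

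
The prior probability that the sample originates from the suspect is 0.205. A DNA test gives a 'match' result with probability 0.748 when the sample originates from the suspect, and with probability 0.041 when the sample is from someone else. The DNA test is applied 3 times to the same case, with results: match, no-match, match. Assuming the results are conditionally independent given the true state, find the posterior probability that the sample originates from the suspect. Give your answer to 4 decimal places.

Posterior P(H) ≈ 0.9575

Let H be the event that the sample originates from the suspect; start with P(H) = 0.205. P('match'|H) = 0.748, P('match'|¬H) = 0.041.
Update on result 1 ('match'): P(H) ← 0.748·0.2050 / (0.748·0.2050 + 0.041·0.7950) = 0.15334/0.18594 = 0.8247.
Update on result 2 ('no-match'): P(H) ← 0.252·0.8247 / (0.252·0.8247 + 0.959·0.1753) = 0.20782/0.37594 = 0.5528.
Update on result 3 ('match'): P(H) ← 0.748·0.5528 / (0.748·0.5528 + 0.041·0.4472) = 0.41350/0.43184 = 0.9575.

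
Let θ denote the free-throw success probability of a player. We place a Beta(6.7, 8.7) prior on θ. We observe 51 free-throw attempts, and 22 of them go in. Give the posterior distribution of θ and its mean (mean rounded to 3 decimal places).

Posterior: Beta(28.7, 37.7); mean ≈ 0.432

Observing 22 successes and 29 failures updates Beta(6.7, 8.7) by adding the success and failure counts to the two shape parameters: α = 6.7+22 = 28.7, β = 8.7+29 = 37.7.
E[θ | data] = 28.7/(28.7+37.7) = 0.432.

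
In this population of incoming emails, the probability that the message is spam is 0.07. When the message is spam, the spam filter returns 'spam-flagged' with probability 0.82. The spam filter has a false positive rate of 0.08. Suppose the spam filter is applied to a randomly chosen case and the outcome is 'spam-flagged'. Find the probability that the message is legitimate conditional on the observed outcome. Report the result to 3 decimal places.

P(¬H | E) ≈ 0.564

Let H be the event that the message is spam. P(H) = 0.07, so P(¬H) = 0.93. With E the 'spam-flagged' result, P(E|H) = 0.82 and P(E|¬H) = 0.08.
P(E) = 0.82·0.07 + 0.08·0.93 = 0.057400 + 0.074400 = 0.13180.
By Bayes' theorem, P(H|E) = 0.057400 / 0.13180 = 0.436. Hence P(¬H|E) = 1 − 0.436 = 0.564.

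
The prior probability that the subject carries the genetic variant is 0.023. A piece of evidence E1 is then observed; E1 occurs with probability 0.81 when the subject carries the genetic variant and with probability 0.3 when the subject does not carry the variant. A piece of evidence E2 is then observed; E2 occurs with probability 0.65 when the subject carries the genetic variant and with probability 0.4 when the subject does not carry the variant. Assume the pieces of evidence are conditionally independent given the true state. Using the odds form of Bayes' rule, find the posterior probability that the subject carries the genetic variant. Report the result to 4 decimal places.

Posterior probability ≈ 0.0936

Prior odds = 0.023/(1−0.023) = 0.023541.
Likelihood ratio for E1 = 0.81/0.3 = 2.7000.
Likelihood ratio for E2 = 0.65/0.4 = 1.6250.
Posterior odds = prior odds × LR₁ × LR₂ = 0.10329.
Posterior probability = odds/(1+odds) = 0.10329/1.1033 = 0.0936.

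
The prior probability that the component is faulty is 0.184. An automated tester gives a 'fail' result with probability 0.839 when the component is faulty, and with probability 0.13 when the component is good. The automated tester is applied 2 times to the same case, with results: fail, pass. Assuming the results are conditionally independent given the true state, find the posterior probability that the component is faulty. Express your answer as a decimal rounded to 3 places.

Posterior P(H) ≈ 0.212

With H the event that the component is faulty, the joint likelihood of the observed sequence is P(data|H) = 0.839·0.161 = 0.13508 and P(data|¬H) = 0.13·0.87 = 0.11310.
Bayes: P(H|data) = 0.184·0.13508 / (0.184·0.13508 + 0.816·0.11310) = 0.024855/0.11714 = 0.2122.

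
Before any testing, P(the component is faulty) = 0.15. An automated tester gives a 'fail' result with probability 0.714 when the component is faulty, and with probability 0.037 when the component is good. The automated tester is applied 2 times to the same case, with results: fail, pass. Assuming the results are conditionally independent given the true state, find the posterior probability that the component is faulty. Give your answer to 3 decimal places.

Posterior P(H) ≈ 0.503

Let H be the event that the component is faulty; start with P(H) = 0.15. P('fail'|H) = 0.714, P('fail'|¬H) = 0.037.
Update on result 1 ('fail'): P(H) ← 0.714·0.1500 / (0.714·0.1500 + 0.037·0.8500) = 0.10710/0.13855 = 0.7730.
Update on result 2 ('pass'): P(H) ← 0.286·0.7730 / (0.286·0.7730 + 0.963·0.2270) = 0.22108/0.43967 = 0.5028.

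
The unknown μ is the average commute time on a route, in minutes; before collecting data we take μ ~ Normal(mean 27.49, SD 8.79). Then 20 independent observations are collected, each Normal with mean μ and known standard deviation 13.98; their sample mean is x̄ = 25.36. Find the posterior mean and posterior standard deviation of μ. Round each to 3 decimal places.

Posterior mean ≈ 25.599; posterior SD ≈ 2.945

With known σ, the Normal prior is conjugate. Weight on the data is w = (n/σ²)/(n/σ² + 1/τ₀²) = 0.102333/(0.102333+0.0129426) = 0.88772.
Posterior mean = w·x̄ + (1−w)·μ₀ = 0.88772·25.36 + 0.11228·27.49 = 25.599. Posterior variance = 1/(0.102333+0.0129426) = 8.67486, so SD = 2.945.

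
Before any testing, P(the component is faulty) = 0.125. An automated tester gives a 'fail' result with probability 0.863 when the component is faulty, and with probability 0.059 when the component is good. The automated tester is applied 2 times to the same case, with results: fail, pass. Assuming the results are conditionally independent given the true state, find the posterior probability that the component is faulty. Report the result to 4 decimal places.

Posterior P(H) ≈ 0.2333

Let H be the event that the component is faulty; start with P(H) = 0.125. P('fail'|H) = 0.863, P('fail'|¬H) = 0.059.
Update on result 1 ('fail'): P(H) ← 0.863·0.1250 / (0.863·0.1250 + 0.059·0.8750) = 0.10787/0.15950 = 0.6763.
Update on result 2 ('pass'): P(H) ← 0.137·0.6763 / (0.137·0.6763 + 0.941·0.3237) = 0.092658/0.39723 = 0.2333.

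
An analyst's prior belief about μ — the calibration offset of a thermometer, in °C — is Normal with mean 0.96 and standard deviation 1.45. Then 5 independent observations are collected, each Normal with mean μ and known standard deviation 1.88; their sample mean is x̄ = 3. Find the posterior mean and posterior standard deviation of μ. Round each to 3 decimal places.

Posterior mean ≈ 2.487; posterior SD ≈ 0.727

Prior precision 1/τ₀² = 1/1.45² = 0.475624; data precision n/σ² = 5/1.88² = 1.41467.
Posterior precision = 0.475624 + 1.41467 = 1.89029, giving posterior SD = 1/√1.89029 = 0.727.
Posterior mean = (0.475624·0.96 + 1.41467·3) / 1.89029 = 2.487.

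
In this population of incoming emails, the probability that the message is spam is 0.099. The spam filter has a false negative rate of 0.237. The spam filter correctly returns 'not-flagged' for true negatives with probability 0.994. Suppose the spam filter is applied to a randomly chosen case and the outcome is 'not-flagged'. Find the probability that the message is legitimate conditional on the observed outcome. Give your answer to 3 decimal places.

P(¬H | E) ≈ 0.974

Write H for 'the message is spam'. Prior odds H:¬H = 0.099/0.901 = 0.10988. For the 'not-flagged' outcome, the likelihood ratio is 0.237/0.994 = 0.23843.
Posterior odds = 0.10988 × 0.23843 = 0.026198, so P(H|E) = 0.026198/(1+0.026198) = 0.026. Then P(¬H|E) = 1 − 0.026 = 0.974.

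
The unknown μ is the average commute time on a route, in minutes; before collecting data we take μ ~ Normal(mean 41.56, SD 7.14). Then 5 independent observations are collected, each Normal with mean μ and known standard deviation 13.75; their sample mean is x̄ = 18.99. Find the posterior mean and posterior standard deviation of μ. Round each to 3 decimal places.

Posterior mean ≈ 28.602; posterior SD ≈ 4.659

With known σ, the Normal prior is conjugate. Weight on the data is w = (n/σ²)/(n/σ² + 1/τ₀²) = 0.0264463/(0.0264463+0.0196157) = 0.57415.
Posterior mean = w·x̄ + (1−w)·μ₀ = 0.57415·18.99 + 0.42585·41.56 = 28.602. Posterior variance = 1/(0.0264463+0.0196157) = 21.7099, so SD = 4.659.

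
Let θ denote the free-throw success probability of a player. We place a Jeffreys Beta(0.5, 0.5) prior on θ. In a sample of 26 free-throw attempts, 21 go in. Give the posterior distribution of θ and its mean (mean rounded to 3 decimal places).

Posterior: Beta(21.5, 5.5); mean ≈ 0.796

Observing 21 successes and 5 failures updates Beta(0.5, 0.5) by adding the success and failure counts to the two shape parameters: α = 0.5+21 = 21.5, β = 0.5+5 = 5.5.
Posterior mean = α/(α+β) = 21.5/27 = 0.796.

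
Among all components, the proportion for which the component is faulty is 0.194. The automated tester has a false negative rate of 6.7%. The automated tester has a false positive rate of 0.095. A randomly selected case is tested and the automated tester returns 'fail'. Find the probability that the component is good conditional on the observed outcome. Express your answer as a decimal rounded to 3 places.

P(¬H | E) ≈ 0.297

Write H for 'the component is faulty'. Prior odds H:¬H = 0.194/0.806 = 0.24069. For the 'fail' outcome, the likelihood ratio is 0.933/0.095 = 9.8211.
Posterior odds = 0.24069 × 9.8211 = 2.3639, so P(H|E) = 2.3639/(1+2.3639) = 0.703. Then P(¬H|E) = 1 − 0.703 = 0.297.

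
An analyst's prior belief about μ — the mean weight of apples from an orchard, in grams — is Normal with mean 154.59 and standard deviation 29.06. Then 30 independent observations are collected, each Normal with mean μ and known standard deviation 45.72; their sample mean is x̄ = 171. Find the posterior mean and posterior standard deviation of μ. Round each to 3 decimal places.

With known σ, the Normal prior is conjugate. Weight on the data is w = (n/σ²)/(n/σ² + 1/τ₀²) = 0.0143519/(0.0143519+0.00118416) = 0.92378.
Posterior mean = w·x̄ + (1−w)·μ₀ = 0.92378·171 + 0.076220·154.59 = 169.749. Posterior variance = 1/(0.0143519+0.00118416) = 64.3665, so SD = 8.023.

Posterior mean ≈ 169.749; posterior SD ≈ 8.023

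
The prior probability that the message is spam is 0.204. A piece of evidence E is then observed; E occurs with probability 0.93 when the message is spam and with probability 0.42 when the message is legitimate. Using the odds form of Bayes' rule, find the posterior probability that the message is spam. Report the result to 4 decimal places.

Prior odds = 0.204/(1−0.204) = 0.25628. In log-odds, ln(0.25628) = -1.3615.
Add log likelihood ratio: ln(2.2143) = 0.79493.
Posterior log-odds = -0.56655, so posterior odds = exp(-0.56655) = 0.56748. Converting, P(H|E) = 0.56748/1.5675 = 0.3620.

Posterior probability ≈ 0.3620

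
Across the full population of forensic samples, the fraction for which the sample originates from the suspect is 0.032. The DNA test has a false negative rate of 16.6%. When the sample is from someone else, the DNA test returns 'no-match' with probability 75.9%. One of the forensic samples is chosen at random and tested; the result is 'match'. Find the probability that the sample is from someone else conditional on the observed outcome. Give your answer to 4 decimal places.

P(¬H | E) ≈ 0.8973

Let H be the event that the sample originates from the suspect. P(H) = 0.032, so P(¬H) = 0.968. With E the 'match' result, P(E|H) = 0.834 and P(E|¬H) = 0.241.
P(E) = 0.834·0.032 + 0.241·0.968 = 0.026688 + 0.23329 = 0.25998.
By Bayes' theorem, P(H|E) = 0.026688 / 0.25998 = 0.1027. Hence P(¬H|E) = 1 − 0.1027 = 0.8973.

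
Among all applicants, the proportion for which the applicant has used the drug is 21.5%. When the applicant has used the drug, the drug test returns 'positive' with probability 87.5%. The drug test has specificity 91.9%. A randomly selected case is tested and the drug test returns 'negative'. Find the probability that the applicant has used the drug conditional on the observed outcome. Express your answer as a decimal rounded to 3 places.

P(H | E) ≈ 0.036

Write H for 'the applicant has used the drug'. Prior odds H:¬H = 0.215/0.785 = 0.27389. For the 'negative' outcome, the likelihood ratio is 0.125/0.919 = 0.13602.
Posterior odds = 0.27389 × 0.13602 = 0.037253, so P(H|E) = 0.037253/(1+0.037253) = 0.036.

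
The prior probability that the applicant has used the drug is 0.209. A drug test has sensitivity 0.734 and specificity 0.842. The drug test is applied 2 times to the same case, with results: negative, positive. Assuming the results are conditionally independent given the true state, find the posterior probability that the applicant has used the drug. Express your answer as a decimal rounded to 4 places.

Posterior P(H) ≈ 0.2794

Let H be the event that the applicant has used the drug; start with P(H) = 0.209. P('positive'|H) = 0.734, P('positive'|¬H) = 0.158.
Update on result 1 ('negative'): P(H) ← 0.266·0.2090 / (0.266·0.2090 + 0.842·0.7910) = 0.055594/0.72162 = 0.0770.
Update on result 2 ('positive'): P(H) ← 0.734·0.0770 / (0.734·0.0770 + 0.158·0.9230) = 0.056548/0.20238 = 0.2794.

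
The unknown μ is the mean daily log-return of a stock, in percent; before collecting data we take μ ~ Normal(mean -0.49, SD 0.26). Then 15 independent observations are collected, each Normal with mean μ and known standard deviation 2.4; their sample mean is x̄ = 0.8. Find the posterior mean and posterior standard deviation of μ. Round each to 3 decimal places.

With known σ, the Normal prior is conjugate. Weight on the data is w = (n/σ²)/(n/σ² + 1/τ₀²) = 2.60417/(2.60417+14.7929) = 0.14969.
Posterior mean = w·x̄ + (1−w)·μ₀ = 0.14969·0.8 + 0.85031·-0.49 = -0.297. Posterior variance = 1/(2.60417+14.7929) = 0.0574810, so SD = 0.240.

Posterior mean ≈ -0.297; posterior SD ≈ 0.240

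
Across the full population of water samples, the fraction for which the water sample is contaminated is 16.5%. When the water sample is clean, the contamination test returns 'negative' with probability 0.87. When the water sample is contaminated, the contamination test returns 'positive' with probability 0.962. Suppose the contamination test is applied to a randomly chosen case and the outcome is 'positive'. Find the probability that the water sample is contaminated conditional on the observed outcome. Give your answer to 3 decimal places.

Let H be the event that the water sample is contaminated. P(H) = 0.165, so P(¬H) = 0.835. With E the 'positive' result, P(E|H) = 0.962 and P(E|¬H) = 0.13.
P(E) = 0.962·0.165 + 0.13·0.835 = 0.15873 + 0.10855 = 0.26728.
By Bayes' theorem, P(H|E) = 0.15873 / 0.26728 = 0.594.

P(H | E) ≈ 0.594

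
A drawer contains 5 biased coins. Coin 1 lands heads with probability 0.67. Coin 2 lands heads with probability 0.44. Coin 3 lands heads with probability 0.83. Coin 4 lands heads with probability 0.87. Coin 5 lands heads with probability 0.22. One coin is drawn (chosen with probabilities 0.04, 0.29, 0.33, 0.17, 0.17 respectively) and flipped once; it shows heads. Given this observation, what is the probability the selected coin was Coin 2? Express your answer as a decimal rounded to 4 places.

Posterior probability ≈ 0.2080

P(heads|C1) = 0.67; P(heads|C2) = 0.44; P(heads|C3) = 0.83; P(heads|C4) = 0.87; P(heads|C5) = 0.22.
Prior × likelihood for each source: 0.04·0.67=0.02680, 0.29·0.44=0.1276, 0.33·0.83=0.2739, 0.17·0.87=0.1479, 0.17·0.22=0.03740. Summing gives P(heads) = 0.61360.
P(Coin 2 | heads) = 0.1276 / 0.61360 = 0.2080.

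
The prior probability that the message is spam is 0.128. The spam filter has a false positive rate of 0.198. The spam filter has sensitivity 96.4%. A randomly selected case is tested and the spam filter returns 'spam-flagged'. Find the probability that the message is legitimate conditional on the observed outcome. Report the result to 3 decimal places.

P(¬H | E) ≈ 0.583

Let H be the event that the message is spam. P(H) = 0.128, so P(¬H) = 0.872. With E the 'spam-flagged' result, P(E|H) = 0.964 and P(E|¬H) = 0.198.
P(E) = 0.964·0.128 + 0.198·0.872 = 0.12339 + 0.17266 = 0.29605.
By Bayes' theorem, P(H|E) = 0.12339 / 0.29605 = 0.417. Hence P(¬H|E) = 1 − 0.417 = 0.583.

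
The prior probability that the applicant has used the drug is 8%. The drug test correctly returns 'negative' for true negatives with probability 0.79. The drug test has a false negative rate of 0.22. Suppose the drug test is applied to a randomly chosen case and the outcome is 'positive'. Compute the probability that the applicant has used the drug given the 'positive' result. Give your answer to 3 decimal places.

P(H | E) ≈ 0.244

Write H for 'the applicant has used the drug'. Prior odds H:¬H = 0.08/0.92 = 0.086957. For the 'positive' outcome, the likelihood ratio is 0.78/0.21 = 3.7143.
Posterior odds = 0.086957 × 3.7143 = 0.32298, so P(H|E) = 0.32298/(1+0.32298) = 0.244.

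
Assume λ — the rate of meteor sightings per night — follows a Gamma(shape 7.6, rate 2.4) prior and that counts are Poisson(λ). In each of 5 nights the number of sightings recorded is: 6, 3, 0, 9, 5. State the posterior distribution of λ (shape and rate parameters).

Posterior: Gamma(shape=30.6, rate=7.4)

The Poisson likelihood adds the total count to the shape and the number of exposure periods to the rate. Here ∑xᵢ = 23 and n = 5, so shape 7.6→30.6 and rate 2.4→7.4.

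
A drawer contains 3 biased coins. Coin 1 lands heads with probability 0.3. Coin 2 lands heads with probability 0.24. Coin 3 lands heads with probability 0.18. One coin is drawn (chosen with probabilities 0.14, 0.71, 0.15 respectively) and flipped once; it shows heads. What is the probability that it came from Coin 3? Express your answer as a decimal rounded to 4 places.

Posterior probability ≈ 0.1128

Tabulate prior·likelihood by source: [1] prior 0.14, lik 0.3, product 0.04200; [2] prior 0.71, lik 0.24, product 0.1704; [3] prior 0.15, lik 0.18, product 0.02700.
Normalizing constant = 0.23940; the posterior for Coin 3 is its product over the sum, 0.02700/0.23940 = 0.1128.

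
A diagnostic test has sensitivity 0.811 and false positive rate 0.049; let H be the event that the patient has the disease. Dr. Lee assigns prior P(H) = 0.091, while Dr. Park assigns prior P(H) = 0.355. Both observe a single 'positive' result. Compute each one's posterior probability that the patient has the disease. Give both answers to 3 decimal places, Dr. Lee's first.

Dr. Lee: 0.624; Dr. Park: 0.901

The likelihood ratio for a 'positive' result is 0.811/0.049 = 16.551.
Dr. Lee: prior odds 0.091/0.909 = 0.10011; posterior odds 1.6569; posterior probability 0.624.
Dr. Park: prior odds 0.355/0.645 = 0.55039; posterior odds 9.1095; posterior probability 0.901.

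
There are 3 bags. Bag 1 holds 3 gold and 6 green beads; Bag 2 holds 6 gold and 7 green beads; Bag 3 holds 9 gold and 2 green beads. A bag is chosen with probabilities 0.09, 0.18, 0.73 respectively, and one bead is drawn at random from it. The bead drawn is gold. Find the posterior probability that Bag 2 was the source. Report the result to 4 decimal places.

Posterior probability ≈ 0.1170

Tabulate prior·likelihood by source: [1] prior 0.09, lik 0.3333, product 0.03000; [2] prior 0.18, lik 0.4615, product 0.08308; [3] prior 0.73, lik 0.8182, product 0.5973.
Normalizing constant = 0.71035; the posterior for Bag 2 is its product over the sum, 0.08308/0.71035 = 0.1170.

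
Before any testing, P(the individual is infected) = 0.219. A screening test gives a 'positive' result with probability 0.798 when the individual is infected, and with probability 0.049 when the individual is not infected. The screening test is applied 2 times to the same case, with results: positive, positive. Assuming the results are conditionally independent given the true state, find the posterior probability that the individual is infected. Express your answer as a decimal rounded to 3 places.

With H the event that the individual is infected, the joint likelihood of the observed sequence is P(data|H) = 0.798·0.798 = 0.63680 and P(data|¬H) = 0.049·0.049 = 0.0024010.
Bayes: P(H|data) = 0.219·0.63680 / (0.219·0.63680 + 0.781·0.0024010) = 0.13946/0.14134 = 0.9867.

Posterior P(H) ≈ 0.987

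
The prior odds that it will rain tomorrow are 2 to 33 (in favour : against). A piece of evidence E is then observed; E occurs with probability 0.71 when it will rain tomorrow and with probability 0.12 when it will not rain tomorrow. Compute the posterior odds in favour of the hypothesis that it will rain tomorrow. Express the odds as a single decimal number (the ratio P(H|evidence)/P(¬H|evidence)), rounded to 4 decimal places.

Prior odds = 2/33 = 0.060606.
Likelihood ratio for E = 0.71/0.12 = 5.9167.
Posterior odds = prior odds × LR = 0.35859.

Posterior odds ≈ 0.3586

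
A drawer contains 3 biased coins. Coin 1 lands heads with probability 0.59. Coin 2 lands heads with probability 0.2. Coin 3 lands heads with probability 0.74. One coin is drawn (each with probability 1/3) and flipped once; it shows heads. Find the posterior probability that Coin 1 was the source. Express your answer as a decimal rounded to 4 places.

Posterior probability ≈ 0.3856

P(heads|C1) = 0.59; P(heads|C2) = 0.2; P(heads|C3) = 0.74.
Prior × likelihood for each source: 0.333333·0.59=0.1967, 0.333333·0.2=0.06667, 0.333333·0.74=0.2467. Summing gives P(heads) = 0.51000.
P(Coin 1 | heads) = 0.1967 / 0.51000 = 0.3856.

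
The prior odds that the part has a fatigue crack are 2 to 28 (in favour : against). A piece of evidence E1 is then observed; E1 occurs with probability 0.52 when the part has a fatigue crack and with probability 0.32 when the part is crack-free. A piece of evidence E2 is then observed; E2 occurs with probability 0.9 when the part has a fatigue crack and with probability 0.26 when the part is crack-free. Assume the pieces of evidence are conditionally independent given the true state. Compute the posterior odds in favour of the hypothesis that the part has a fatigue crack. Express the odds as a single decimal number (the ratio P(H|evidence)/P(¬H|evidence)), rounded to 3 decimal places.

Posterior odds ≈ 0.402

Prior odds = 2/28 = 0.071429. In log-odds, ln(0.071429) = -2.6391.
Add log likelihood ratios: ln(1.6250) + ln(3.4615) = 1.7272.
Posterior log-odds = -0.91184, so posterior odds = exp(-0.91184) = 0.40179.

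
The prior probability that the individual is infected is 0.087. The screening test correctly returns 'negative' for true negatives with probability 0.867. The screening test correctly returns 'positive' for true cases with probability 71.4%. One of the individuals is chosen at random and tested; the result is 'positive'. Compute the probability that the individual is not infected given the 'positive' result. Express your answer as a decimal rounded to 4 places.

P(¬H | E) ≈ 0.6616

Write H for 'the individual is infected'. Prior odds H:¬H = 0.087/0.913 = 0.095290. For the 'positive' outcome, the likelihood ratio is 0.714/0.133 = 5.3684.
Posterior odds = 0.095290 × 5.3684 = 0.51156, so P(H|E) = 0.51156/(1+0.51156) = 0.3384. Then P(¬H|E) = 1 − 0.3384 = 0.6616.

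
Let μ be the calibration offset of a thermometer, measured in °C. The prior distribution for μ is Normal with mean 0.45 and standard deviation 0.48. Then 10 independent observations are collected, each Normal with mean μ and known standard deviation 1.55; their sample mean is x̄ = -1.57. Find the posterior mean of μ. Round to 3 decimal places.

Prior precision 1/τ₀² = 1/0.48² = 4.34028; data precision n/σ² = 10/1.55² = 4.16233.
Posterior precision = 4.34028 + 4.16233 = 8.50261.
Posterior mean = (4.34028·0.45 + 4.16233·-1.57) / 8.50261 = -0.539.

Posterior mean ≈ -0.539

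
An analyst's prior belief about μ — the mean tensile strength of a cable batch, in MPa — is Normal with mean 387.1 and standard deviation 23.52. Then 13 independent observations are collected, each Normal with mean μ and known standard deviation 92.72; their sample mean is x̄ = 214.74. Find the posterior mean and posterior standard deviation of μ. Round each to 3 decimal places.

With known σ, the Normal prior is conjugate. Weight on the data is w = (n/σ²)/(n/σ² + 1/τ₀²) = 0.00151216/(0.00151216+0.00180770) = 0.45549.
Posterior mean = w·x̄ + (1−w)·μ₀ = 0.45549·214.74 + 0.54451·387.1 = 308.592. Posterior variance = 1/(0.00151216+0.00180770) = 301.218, so SD = 17.356.

Posterior mean ≈ 308.592; posterior SD ≈ 17.356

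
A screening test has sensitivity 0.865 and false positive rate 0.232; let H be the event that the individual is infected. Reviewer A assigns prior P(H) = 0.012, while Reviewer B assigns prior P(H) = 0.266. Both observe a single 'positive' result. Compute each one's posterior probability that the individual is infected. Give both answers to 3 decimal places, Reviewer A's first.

Reviewer A: 0.043; Reviewer B: 0.575

The likelihood ratio for a 'positive' result is 0.865/0.232 = 3.7284.
Reviewer A: prior odds 0.012/0.988 = 0.012146; posterior odds 0.045285; posterior probability 0.043.
Reviewer B: prior odds 0.266/0.734 = 0.36240; posterior odds 1.3512; posterior probability 0.575.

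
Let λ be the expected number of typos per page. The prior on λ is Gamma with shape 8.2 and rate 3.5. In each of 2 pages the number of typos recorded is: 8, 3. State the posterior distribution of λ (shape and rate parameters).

Posterior: Gamma(shape=19.2, rate=5.5)

The Poisson likelihood adds the total count to the shape and the number of exposure periods to the rate. Here ∑xᵢ = 11 and n = 2, so shape 8.2→19.2 and rate 3.5→5.5.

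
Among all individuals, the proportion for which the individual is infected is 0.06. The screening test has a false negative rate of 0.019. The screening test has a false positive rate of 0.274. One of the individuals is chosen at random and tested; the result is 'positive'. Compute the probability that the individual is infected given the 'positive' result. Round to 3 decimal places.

Let H be the event that the individual is infected. P(H) = 0.06, so P(¬H) = 0.94. With E the 'positive' result, P(E|H) = 0.981 and P(E|¬H) = 0.274.
P(E) = 0.981·0.06 + 0.274·0.94 = 0.058860 + 0.25756 = 0.31642.
By Bayes' theorem, P(H|E) = 0.058860 / 0.31642 = 0.186.

P(H | E) ≈ 0.186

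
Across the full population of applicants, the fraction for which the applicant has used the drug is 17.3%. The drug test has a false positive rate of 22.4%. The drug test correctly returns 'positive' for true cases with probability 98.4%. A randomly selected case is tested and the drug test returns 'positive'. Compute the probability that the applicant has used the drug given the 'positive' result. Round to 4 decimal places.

Write H for 'the applicant has used the drug'. Prior odds H:¬H = 0.173/0.827 = 0.20919. For the 'positive' outcome, the likelihood ratio is 0.984/0.224 = 4.3929.
Posterior odds = 0.20919 × 4.3929 = 0.91894, so P(H|E) = 0.91894/(1+0.91894) = 0.4789.

P(H | E) ≈ 0.4789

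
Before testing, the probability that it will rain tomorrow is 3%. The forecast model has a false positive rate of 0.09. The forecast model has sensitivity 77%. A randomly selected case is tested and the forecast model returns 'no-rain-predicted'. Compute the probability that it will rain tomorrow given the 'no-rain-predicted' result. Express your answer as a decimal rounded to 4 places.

Write H for 'it will rain tomorrow'. Prior odds H:¬H = 0.03/0.97 = 0.030928. For the 'no-rain-predicted' outcome, the likelihood ratio is 0.23/0.91 = 0.25275.
Posterior odds = 0.030928 × 0.25275 = 0.0078169, so P(H|E) = 0.0078169/(1+0.0078169) = 0.0078.

P(H | E) ≈ 0.0078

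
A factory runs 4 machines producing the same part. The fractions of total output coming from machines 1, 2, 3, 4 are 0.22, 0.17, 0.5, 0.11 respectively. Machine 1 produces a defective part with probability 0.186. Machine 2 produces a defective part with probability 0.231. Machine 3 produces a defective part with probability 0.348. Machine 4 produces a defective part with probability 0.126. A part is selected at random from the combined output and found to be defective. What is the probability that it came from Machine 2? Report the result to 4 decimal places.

Tabulate prior·likelihood by source: [1] prior 0.22, lik 0.186, product 0.04092; [2] prior 0.17, lik 0.231, product 0.03927; [3] prior 0.5, lik 0.348, product 0.1740; [4] prior 0.11, lik 0.126, product 0.01386.
Normalizing constant = 0.26805; the posterior for Machine 2 is its product over the sum, 0.03927/0.26805 = 0.1465.

Posterior probability ≈ 0.1465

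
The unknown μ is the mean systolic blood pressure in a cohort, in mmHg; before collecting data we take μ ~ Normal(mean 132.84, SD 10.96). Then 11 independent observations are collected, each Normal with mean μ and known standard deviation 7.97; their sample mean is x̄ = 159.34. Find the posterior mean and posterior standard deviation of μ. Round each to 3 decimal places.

Posterior mean ≈ 158.124; posterior SD ≈ 2.347

Prior precision 1/τ₀² = 1/10.96² = 0.00832490; data precision n/σ² = 11/7.97² = 0.173171.
Posterior precision = 0.00832490 + 0.173171 = 0.181496, giving posterior SD = 1/√0.181496 = 2.347.
Posterior mean = (0.00832490·132.84 + 0.173171·159.34) / 0.181496 = 158.124.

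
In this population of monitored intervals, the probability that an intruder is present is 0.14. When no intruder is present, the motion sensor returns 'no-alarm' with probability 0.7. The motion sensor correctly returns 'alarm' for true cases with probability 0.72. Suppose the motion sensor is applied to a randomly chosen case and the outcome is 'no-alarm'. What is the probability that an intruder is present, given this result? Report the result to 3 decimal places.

P(H | E) ≈ 0.061

Let H be the event that an intruder is present. P(H) = 0.14, so P(¬H) = 0.86. With E the 'no-alarm' result, P(E|H) = 0.28 and P(E|¬H) = 0.7.
P(E) = 0.28·0.14 + 0.7·0.86 = 0.039200 + 0.60200 = 0.64120.
By Bayes' theorem, P(H|E) = 0.039200 / 0.64120 = 0.061.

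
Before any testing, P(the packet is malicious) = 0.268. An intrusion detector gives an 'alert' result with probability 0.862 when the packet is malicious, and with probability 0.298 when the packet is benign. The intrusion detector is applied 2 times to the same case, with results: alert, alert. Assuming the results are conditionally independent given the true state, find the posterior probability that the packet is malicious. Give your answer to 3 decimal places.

Posterior P(H) ≈ 0.754

With H the event that the packet is malicious, the joint likelihood of the observed sequence is P(data|H) = 0.862·0.862 = 0.74304 and P(data|¬H) = 0.298·0.298 = 0.088804.
Bayes: P(H|data) = 0.268·0.74304 / (0.268·0.74304 + 0.732·0.088804) = 0.19914/0.26414 = 0.7539.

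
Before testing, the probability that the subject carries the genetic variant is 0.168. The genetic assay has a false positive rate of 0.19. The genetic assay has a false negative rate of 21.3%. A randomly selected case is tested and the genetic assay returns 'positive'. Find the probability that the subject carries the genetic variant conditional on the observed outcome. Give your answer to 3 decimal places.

P(H | E) ≈ 0.455

Let H be the event that the subject carries the genetic variant. P(H) = 0.168, so P(¬H) = 0.832. With E the 'positive' result, P(E|H) = 0.787 and P(E|¬H) = 0.19.
P(E) = 0.787·0.168 + 0.19·0.832 = 0.13222 + 0.15808 = 0.29030.
By Bayes' theorem, P(H|E) = 0.13222 / 0.29030 = 0.455.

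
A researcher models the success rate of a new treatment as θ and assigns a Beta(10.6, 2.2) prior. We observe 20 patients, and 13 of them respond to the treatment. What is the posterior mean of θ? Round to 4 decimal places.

Posterior mean ≈ 0.7195

Observing 13 successes and 7 failures updates Beta(10.6, 2.2) by adding the success and failure counts to the two shape parameters: α = 10.6+13 = 23.6, β = 2.2+7 = 9.2.
Posterior mean = α/(α+β) = 23.6/32.8 = 0.7195.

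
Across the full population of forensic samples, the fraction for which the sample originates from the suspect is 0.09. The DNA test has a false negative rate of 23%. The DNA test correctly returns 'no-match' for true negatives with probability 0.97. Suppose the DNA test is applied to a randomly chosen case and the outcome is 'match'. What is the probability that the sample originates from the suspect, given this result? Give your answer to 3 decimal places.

P(H | E) ≈ 0.717

Let H be the event that the sample originates from the suspect. P(H) = 0.09, so P(¬H) = 0.91. With E the 'match' result, P(E|H) = 0.77 and P(E|¬H) = 0.03.
P(E) = 0.77·0.09 + 0.03·0.91 = 0.069300 + 0.027300 = 0.096600.
By Bayes' theorem, P(H|E) = 0.069300 / 0.096600 = 0.717.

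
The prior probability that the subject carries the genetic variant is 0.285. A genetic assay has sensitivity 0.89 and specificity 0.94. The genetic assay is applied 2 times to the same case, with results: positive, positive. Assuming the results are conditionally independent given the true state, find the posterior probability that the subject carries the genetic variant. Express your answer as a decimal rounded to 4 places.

Posterior P(H) ≈ 0.9887

With H the event that the subject carries the genetic variant, the joint likelihood of the observed sequence is P(data|H) = 0.89·0.89 = 0.79210 and P(data|¬H) = 0.06·0.06 = 0.0036000.
Bayes: P(H|data) = 0.285·0.79210 / (0.285·0.79210 + 0.715·0.0036000) = 0.22575/0.22832 = 0.9887.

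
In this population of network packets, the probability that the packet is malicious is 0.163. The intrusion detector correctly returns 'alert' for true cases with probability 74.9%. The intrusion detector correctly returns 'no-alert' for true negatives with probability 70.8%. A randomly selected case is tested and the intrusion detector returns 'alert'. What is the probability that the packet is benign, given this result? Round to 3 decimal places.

P(¬H | E) ≈ 0.667

Write H for 'the packet is malicious'. Prior odds H:¬H = 0.163/0.837 = 0.19474. For the 'alert' outcome, the likelihood ratio is 0.749/0.292 = 2.5651.
Posterior odds = 0.19474 × 2.5651 = 0.49953, so P(H|E) = 0.49953/(1+0.49953) = 0.333. Then P(¬H|E) = 1 − 0.333 = 0.667.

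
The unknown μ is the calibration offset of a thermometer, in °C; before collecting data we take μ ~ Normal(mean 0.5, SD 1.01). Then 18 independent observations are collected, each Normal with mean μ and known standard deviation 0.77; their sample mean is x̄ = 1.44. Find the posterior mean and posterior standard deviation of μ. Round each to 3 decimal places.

Prior precision 1/τ₀² = 1/1.01² = 0.980296; data precision n/σ² = 18/0.77² = 30.3593.
Posterior precision = 0.980296 + 30.3593 = 31.3395, giving posterior SD = 1/√31.3395 = 0.179.
Posterior mean = (0.980296·0.5 + 30.3593·1.44) / 31.3395 = 1.411.

Posterior mean ≈ 1.411; posterior SD ≈ 0.179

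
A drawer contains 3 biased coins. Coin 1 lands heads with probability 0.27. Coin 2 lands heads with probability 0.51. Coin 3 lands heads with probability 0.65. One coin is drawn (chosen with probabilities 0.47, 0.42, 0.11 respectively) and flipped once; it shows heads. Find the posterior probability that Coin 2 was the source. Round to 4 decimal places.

Posterior probability ≈ 0.5191

Tabulate prior·likelihood by source: [1] prior 0.47, lik 0.27, product 0.1269; [2] prior 0.42, lik 0.51, product 0.2142; [3] prior 0.11, lik 0.65, product 0.07150.
Normalizing constant = 0.41260; the posterior for Coin 2 is its product over the sum, 0.2142/0.41260 = 0.5191.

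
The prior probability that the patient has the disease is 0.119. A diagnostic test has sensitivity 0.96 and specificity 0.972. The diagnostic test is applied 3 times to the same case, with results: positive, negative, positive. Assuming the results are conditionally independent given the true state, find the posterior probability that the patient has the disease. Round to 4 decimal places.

With H the event that the patient has the disease, the joint likelihood of the observed sequence is P(data|H) = 0.96·0.04·0.96 = 0.036864 and P(data|¬H) = 0.028·0.972·0.028 = 0.00076205.
Bayes: P(H|data) = 0.119·0.036864 / (0.119·0.036864 + 0.881·0.00076205) = 0.0043868/0.0050582 = 0.8673.

Posterior P(H) ≈ 0.8673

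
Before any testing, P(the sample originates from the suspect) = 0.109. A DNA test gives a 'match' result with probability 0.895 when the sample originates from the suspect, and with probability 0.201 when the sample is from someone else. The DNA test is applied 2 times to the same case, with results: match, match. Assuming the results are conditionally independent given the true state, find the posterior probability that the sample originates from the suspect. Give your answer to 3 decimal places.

Let H be the event that the sample originates from the suspect; start with P(H) = 0.109. P('match'|H) = 0.895, P('match'|¬H) = 0.201.
Update on result 1 ('match'): P(H) ← 0.895·0.1090 / (0.895·0.1090 + 0.201·0.8910) = 0.097555/0.27665 = 0.3526.
Update on result 2 ('match'): P(H) ← 0.895·0.3526 / (0.895·0.3526 + 0.201·0.6474) = 0.31561/0.44573 = 0.7081.

Posterior P(H) ≈ 0.708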